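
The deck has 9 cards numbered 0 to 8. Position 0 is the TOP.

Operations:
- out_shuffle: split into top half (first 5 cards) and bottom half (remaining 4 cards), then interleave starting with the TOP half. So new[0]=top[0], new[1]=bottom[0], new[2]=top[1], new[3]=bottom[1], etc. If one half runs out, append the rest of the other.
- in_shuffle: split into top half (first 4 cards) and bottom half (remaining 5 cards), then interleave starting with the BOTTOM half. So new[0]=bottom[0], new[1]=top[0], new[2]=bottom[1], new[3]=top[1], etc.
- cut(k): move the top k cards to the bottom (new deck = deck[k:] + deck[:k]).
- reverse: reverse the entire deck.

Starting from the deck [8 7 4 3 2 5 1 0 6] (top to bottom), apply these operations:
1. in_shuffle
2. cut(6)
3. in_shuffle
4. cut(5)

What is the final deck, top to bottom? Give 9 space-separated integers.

Answer: 6 1 2 4 8 0 5 3 7

Derivation:
After op 1 (in_shuffle): [2 8 5 7 1 4 0 3 6]
After op 2 (cut(6)): [0 3 6 2 8 5 7 1 4]
After op 3 (in_shuffle): [8 0 5 3 7 6 1 2 4]
After op 4 (cut(5)): [6 1 2 4 8 0 5 3 7]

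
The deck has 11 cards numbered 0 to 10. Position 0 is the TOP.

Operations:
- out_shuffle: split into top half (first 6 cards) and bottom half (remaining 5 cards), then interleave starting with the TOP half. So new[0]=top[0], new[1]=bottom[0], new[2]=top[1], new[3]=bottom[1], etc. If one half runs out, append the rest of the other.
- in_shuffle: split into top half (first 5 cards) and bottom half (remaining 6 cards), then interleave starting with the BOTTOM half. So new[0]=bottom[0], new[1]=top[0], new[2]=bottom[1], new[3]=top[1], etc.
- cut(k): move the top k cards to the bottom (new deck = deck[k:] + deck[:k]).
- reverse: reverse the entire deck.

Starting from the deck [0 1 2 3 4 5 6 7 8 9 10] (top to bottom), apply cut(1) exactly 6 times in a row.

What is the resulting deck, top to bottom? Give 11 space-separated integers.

Answer: 6 7 8 9 10 0 1 2 3 4 5

Derivation:
After op 1 (cut(1)): [1 2 3 4 5 6 7 8 9 10 0]
After op 2 (cut(1)): [2 3 4 5 6 7 8 9 10 0 1]
After op 3 (cut(1)): [3 4 5 6 7 8 9 10 0 1 2]
After op 4 (cut(1)): [4 5 6 7 8 9 10 0 1 2 3]
After op 5 (cut(1)): [5 6 7 8 9 10 0 1 2 3 4]
After op 6 (cut(1)): [6 7 8 9 10 0 1 2 3 4 5]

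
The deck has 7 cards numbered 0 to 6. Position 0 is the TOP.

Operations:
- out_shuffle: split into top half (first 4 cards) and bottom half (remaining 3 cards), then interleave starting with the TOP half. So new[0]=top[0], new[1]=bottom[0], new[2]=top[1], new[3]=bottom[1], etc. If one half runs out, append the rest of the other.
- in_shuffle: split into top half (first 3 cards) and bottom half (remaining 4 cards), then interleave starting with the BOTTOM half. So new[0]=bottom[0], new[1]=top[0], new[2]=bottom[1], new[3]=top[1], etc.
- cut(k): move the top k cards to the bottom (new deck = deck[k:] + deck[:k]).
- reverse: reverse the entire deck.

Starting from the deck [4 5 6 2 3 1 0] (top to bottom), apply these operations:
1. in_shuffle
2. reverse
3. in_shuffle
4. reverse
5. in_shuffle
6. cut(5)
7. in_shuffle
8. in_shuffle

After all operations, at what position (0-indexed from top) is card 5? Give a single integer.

Answer: 0

Derivation:
After op 1 (in_shuffle): [2 4 3 5 1 6 0]
After op 2 (reverse): [0 6 1 5 3 4 2]
After op 3 (in_shuffle): [5 0 3 6 4 1 2]
After op 4 (reverse): [2 1 4 6 3 0 5]
After op 5 (in_shuffle): [6 2 3 1 0 4 5]
After op 6 (cut(5)): [4 5 6 2 3 1 0]
After op 7 (in_shuffle): [2 4 3 5 1 6 0]
After op 8 (in_shuffle): [5 2 1 4 6 3 0]
Card 5 is at position 0.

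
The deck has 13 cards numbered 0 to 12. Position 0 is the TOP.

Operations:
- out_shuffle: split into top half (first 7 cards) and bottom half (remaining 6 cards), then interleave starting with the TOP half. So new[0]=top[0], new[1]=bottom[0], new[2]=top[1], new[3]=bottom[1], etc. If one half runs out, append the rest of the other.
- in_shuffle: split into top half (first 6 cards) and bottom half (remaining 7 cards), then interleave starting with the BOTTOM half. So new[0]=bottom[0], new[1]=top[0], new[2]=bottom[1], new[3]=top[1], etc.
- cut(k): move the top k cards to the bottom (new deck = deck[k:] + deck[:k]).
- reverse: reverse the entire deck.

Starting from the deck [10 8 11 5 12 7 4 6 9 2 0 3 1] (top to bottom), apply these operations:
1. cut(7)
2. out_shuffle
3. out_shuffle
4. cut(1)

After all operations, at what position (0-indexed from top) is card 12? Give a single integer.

Answer: 0

Derivation:
After op 1 (cut(7)): [6 9 2 0 3 1 10 8 11 5 12 7 4]
After op 2 (out_shuffle): [6 8 9 11 2 5 0 12 3 7 1 4 10]
After op 3 (out_shuffle): [6 12 8 3 9 7 11 1 2 4 5 10 0]
After op 4 (cut(1)): [12 8 3 9 7 11 1 2 4 5 10 0 6]
Card 12 is at position 0.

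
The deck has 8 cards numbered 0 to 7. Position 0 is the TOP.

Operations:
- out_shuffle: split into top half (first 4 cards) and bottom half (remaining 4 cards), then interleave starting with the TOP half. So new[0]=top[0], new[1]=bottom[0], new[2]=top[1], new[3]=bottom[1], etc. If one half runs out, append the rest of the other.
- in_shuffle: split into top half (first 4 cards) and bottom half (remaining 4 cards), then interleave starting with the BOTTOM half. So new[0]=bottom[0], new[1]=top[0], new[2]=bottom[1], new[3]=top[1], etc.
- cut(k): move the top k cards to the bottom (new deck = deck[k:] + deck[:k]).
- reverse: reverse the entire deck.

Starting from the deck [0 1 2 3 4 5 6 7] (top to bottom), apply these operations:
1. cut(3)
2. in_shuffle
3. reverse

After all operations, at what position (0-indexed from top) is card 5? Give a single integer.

Answer: 2

Derivation:
After op 1 (cut(3)): [3 4 5 6 7 0 1 2]
After op 2 (in_shuffle): [7 3 0 4 1 5 2 6]
After op 3 (reverse): [6 2 5 1 4 0 3 7]
Card 5 is at position 2.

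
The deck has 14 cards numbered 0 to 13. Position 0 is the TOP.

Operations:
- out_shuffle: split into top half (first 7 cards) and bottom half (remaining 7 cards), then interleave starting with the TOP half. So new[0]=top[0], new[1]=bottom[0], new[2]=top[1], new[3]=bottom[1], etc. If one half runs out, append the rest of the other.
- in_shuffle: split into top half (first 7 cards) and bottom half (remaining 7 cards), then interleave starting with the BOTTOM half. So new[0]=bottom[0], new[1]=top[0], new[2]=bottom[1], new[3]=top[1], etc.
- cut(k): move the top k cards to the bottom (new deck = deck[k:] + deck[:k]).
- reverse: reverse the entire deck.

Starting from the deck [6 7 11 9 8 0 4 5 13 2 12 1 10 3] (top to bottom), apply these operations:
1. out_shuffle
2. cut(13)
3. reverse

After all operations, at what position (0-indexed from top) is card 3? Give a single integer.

After op 1 (out_shuffle): [6 5 7 13 11 2 9 12 8 1 0 10 4 3]
After op 2 (cut(13)): [3 6 5 7 13 11 2 9 12 8 1 0 10 4]
After op 3 (reverse): [4 10 0 1 8 12 9 2 11 13 7 5 6 3]
Card 3 is at position 13.

Answer: 13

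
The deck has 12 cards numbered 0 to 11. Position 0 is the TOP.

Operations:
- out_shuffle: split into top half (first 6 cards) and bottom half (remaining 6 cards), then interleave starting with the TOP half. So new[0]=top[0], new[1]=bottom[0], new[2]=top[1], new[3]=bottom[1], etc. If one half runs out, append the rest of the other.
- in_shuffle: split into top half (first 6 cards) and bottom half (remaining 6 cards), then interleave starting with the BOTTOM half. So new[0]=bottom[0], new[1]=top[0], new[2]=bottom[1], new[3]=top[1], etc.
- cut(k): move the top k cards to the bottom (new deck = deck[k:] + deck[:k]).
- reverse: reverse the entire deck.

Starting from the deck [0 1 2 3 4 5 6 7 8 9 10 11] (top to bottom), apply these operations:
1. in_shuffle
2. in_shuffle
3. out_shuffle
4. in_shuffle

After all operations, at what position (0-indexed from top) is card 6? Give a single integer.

Answer: 5

Derivation:
After op 1 (in_shuffle): [6 0 7 1 8 2 9 3 10 4 11 5]
After op 2 (in_shuffle): [9 6 3 0 10 7 4 1 11 8 5 2]
After op 3 (out_shuffle): [9 4 6 1 3 11 0 8 10 5 7 2]
After op 4 (in_shuffle): [0 9 8 4 10 6 5 1 7 3 2 11]
Card 6 is at position 5.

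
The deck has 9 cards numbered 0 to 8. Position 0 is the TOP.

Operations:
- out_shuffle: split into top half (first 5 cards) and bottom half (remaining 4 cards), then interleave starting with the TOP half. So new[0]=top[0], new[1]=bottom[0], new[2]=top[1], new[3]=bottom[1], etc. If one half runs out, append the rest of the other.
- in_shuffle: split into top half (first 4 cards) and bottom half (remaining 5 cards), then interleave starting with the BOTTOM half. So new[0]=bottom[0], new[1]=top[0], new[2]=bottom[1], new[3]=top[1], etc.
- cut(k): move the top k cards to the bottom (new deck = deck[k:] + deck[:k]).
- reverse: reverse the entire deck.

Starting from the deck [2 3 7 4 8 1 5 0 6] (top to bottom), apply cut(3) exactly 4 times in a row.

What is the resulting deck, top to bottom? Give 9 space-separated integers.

After op 1 (cut(3)): [4 8 1 5 0 6 2 3 7]
After op 2 (cut(3)): [5 0 6 2 3 7 4 8 1]
After op 3 (cut(3)): [2 3 7 4 8 1 5 0 6]
After op 4 (cut(3)): [4 8 1 5 0 6 2 3 7]

Answer: 4 8 1 5 0 6 2 3 7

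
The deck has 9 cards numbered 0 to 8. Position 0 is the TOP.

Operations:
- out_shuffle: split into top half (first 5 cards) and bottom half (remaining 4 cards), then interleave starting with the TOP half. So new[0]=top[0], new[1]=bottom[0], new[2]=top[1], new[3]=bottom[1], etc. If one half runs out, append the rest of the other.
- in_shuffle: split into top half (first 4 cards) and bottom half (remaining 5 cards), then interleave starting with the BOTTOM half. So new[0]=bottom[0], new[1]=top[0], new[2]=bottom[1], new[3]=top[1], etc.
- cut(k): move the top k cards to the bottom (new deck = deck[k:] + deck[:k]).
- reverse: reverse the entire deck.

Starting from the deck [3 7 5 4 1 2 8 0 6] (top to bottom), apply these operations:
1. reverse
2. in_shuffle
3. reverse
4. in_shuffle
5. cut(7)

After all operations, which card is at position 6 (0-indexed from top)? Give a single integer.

Answer: 4

Derivation:
After op 1 (reverse): [6 0 8 2 1 4 5 7 3]
After op 2 (in_shuffle): [1 6 4 0 5 8 7 2 3]
After op 3 (reverse): [3 2 7 8 5 0 4 6 1]
After op 4 (in_shuffle): [5 3 0 2 4 7 6 8 1]
After op 5 (cut(7)): [8 1 5 3 0 2 4 7 6]
Position 6: card 4.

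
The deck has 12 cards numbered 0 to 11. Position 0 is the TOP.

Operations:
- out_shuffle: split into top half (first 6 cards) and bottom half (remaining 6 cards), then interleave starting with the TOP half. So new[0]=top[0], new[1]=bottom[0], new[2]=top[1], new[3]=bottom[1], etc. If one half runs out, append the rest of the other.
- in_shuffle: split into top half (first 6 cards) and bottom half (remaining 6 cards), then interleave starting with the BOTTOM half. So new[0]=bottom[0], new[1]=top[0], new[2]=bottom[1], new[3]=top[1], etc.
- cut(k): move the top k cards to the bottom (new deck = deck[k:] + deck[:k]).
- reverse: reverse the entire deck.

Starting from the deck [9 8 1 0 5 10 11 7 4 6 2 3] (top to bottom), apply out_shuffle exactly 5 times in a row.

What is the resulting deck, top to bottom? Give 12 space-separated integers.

After op 1 (out_shuffle): [9 11 8 7 1 4 0 6 5 2 10 3]
After op 2 (out_shuffle): [9 0 11 6 8 5 7 2 1 10 4 3]
After op 3 (out_shuffle): [9 7 0 2 11 1 6 10 8 4 5 3]
After op 4 (out_shuffle): [9 6 7 10 0 8 2 4 11 5 1 3]
After op 5 (out_shuffle): [9 2 6 4 7 11 10 5 0 1 8 3]

Answer: 9 2 6 4 7 11 10 5 0 1 8 3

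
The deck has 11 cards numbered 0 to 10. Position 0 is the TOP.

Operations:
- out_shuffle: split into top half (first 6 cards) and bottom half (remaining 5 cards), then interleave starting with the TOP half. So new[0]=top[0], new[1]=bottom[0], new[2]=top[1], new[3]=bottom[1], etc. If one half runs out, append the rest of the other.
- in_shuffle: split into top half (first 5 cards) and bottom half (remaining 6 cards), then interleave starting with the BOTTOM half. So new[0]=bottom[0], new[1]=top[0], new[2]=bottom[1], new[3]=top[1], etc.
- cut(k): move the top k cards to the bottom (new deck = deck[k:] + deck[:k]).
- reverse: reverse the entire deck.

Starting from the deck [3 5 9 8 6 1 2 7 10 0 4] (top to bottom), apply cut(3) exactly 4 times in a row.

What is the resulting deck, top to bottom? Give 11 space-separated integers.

Answer: 5 9 8 6 1 2 7 10 0 4 3

Derivation:
After op 1 (cut(3)): [8 6 1 2 7 10 0 4 3 5 9]
After op 2 (cut(3)): [2 7 10 0 4 3 5 9 8 6 1]
After op 3 (cut(3)): [0 4 3 5 9 8 6 1 2 7 10]
After op 4 (cut(3)): [5 9 8 6 1 2 7 10 0 4 3]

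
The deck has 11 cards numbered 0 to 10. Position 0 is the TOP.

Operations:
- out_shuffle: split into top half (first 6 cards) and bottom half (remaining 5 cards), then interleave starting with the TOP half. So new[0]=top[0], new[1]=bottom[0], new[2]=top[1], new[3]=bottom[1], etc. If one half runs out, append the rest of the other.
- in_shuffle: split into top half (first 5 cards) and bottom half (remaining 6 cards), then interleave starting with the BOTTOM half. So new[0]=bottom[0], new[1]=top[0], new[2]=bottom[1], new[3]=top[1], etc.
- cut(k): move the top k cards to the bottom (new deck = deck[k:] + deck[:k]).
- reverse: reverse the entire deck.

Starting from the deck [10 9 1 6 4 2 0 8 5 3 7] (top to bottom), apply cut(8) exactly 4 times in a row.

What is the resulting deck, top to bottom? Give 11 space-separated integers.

After op 1 (cut(8)): [5 3 7 10 9 1 6 4 2 0 8]
After op 2 (cut(8)): [2 0 8 5 3 7 10 9 1 6 4]
After op 3 (cut(8)): [1 6 4 2 0 8 5 3 7 10 9]
After op 4 (cut(8)): [7 10 9 1 6 4 2 0 8 5 3]

Answer: 7 10 9 1 6 4 2 0 8 5 3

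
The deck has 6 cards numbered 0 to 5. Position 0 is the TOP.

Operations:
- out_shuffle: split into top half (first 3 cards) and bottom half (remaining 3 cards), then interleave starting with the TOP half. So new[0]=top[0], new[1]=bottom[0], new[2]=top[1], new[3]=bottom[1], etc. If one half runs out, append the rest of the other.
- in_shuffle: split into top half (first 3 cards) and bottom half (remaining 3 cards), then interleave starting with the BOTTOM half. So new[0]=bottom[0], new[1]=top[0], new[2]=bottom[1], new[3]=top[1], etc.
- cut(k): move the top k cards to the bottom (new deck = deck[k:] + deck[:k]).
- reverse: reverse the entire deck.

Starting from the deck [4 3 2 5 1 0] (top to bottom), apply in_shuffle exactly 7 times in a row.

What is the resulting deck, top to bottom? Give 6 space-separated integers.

Answer: 5 4 1 3 0 2

Derivation:
After op 1 (in_shuffle): [5 4 1 3 0 2]
After op 2 (in_shuffle): [3 5 0 4 2 1]
After op 3 (in_shuffle): [4 3 2 5 1 0]
After op 4 (in_shuffle): [5 4 1 3 0 2]
After op 5 (in_shuffle): [3 5 0 4 2 1]
After op 6 (in_shuffle): [4 3 2 5 1 0]
After op 7 (in_shuffle): [5 4 1 3 0 2]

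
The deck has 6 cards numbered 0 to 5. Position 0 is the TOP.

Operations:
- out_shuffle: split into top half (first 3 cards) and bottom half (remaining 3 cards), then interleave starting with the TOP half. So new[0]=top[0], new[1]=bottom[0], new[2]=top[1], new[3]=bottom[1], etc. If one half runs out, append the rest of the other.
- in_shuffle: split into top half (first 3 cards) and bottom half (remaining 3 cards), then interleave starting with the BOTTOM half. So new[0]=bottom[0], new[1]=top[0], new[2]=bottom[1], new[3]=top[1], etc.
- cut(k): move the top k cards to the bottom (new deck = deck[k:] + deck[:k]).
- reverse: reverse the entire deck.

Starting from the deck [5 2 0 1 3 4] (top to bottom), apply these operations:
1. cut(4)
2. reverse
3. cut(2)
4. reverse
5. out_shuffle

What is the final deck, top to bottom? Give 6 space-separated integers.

Answer: 0 4 1 5 3 2

Derivation:
After op 1 (cut(4)): [3 4 5 2 0 1]
After op 2 (reverse): [1 0 2 5 4 3]
After op 3 (cut(2)): [2 5 4 3 1 0]
After op 4 (reverse): [0 1 3 4 5 2]
After op 5 (out_shuffle): [0 4 1 5 3 2]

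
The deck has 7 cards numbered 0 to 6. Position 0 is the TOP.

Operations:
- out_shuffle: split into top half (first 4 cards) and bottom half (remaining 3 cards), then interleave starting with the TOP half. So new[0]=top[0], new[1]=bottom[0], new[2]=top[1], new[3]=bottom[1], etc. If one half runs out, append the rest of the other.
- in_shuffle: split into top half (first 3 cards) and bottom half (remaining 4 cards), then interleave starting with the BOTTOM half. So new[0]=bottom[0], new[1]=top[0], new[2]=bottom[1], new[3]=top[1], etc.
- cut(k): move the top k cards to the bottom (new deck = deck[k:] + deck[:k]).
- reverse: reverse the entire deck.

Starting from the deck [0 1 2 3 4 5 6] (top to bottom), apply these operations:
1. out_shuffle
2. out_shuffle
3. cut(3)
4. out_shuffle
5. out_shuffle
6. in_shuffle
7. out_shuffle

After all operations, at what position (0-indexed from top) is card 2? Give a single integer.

Answer: 5

Derivation:
After op 1 (out_shuffle): [0 4 1 5 2 6 3]
After op 2 (out_shuffle): [0 2 4 6 1 3 5]
After op 3 (cut(3)): [6 1 3 5 0 2 4]
After op 4 (out_shuffle): [6 0 1 2 3 4 5]
After op 5 (out_shuffle): [6 3 0 4 1 5 2]
After op 6 (in_shuffle): [4 6 1 3 5 0 2]
After op 7 (out_shuffle): [4 5 6 0 1 2 3]
Card 2 is at position 5.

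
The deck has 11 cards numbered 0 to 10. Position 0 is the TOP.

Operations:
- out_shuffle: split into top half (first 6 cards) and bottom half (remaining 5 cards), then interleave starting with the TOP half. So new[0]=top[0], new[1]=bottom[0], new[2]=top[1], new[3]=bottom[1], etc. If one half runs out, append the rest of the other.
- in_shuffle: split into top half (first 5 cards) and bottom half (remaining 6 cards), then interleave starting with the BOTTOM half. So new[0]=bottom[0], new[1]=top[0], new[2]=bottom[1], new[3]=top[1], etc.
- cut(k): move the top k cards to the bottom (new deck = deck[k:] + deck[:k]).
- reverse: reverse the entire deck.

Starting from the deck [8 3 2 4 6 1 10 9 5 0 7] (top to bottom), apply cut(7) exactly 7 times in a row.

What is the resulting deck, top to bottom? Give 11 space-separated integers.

After op 1 (cut(7)): [9 5 0 7 8 3 2 4 6 1 10]
After op 2 (cut(7)): [4 6 1 10 9 5 0 7 8 3 2]
After op 3 (cut(7)): [7 8 3 2 4 6 1 10 9 5 0]
After op 4 (cut(7)): [10 9 5 0 7 8 3 2 4 6 1]
After op 5 (cut(7)): [2 4 6 1 10 9 5 0 7 8 3]
After op 6 (cut(7)): [0 7 8 3 2 4 6 1 10 9 5]
After op 7 (cut(7)): [1 10 9 5 0 7 8 3 2 4 6]

Answer: 1 10 9 5 0 7 8 3 2 4 6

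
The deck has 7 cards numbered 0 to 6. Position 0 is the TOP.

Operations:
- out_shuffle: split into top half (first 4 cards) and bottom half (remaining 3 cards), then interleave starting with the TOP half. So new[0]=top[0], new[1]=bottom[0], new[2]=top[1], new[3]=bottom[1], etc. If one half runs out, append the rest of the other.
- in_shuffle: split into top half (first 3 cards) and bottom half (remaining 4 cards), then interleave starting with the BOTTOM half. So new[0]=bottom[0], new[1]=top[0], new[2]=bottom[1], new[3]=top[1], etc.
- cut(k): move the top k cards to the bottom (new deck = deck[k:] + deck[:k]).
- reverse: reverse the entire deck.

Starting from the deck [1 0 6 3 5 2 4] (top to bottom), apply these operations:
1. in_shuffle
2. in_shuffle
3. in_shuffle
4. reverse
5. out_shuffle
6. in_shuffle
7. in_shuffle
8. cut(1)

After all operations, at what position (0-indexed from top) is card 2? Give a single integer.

Answer: 3

Derivation:
After op 1 (in_shuffle): [3 1 5 0 2 6 4]
After op 2 (in_shuffle): [0 3 2 1 6 5 4]
After op 3 (in_shuffle): [1 0 6 3 5 2 4]
After op 4 (reverse): [4 2 5 3 6 0 1]
After op 5 (out_shuffle): [4 6 2 0 5 1 3]
After op 6 (in_shuffle): [0 4 5 6 1 2 3]
After op 7 (in_shuffle): [6 0 1 4 2 5 3]
After op 8 (cut(1)): [0 1 4 2 5 3 6]
Card 2 is at position 3.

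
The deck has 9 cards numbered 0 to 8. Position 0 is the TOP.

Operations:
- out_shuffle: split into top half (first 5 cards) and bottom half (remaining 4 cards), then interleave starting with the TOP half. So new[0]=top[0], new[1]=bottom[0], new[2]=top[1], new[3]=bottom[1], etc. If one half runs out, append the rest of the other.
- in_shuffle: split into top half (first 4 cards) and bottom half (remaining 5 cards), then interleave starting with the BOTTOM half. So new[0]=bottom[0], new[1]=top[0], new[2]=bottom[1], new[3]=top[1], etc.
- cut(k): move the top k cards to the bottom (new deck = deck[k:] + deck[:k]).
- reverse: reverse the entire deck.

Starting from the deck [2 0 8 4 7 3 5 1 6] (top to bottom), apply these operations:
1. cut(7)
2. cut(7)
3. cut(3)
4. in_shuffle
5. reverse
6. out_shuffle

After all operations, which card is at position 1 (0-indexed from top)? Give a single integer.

Answer: 2

Derivation:
After op 1 (cut(7)): [1 6 2 0 8 4 7 3 5]
After op 2 (cut(7)): [3 5 1 6 2 0 8 4 7]
After op 3 (cut(3)): [6 2 0 8 4 7 3 5 1]
After op 4 (in_shuffle): [4 6 7 2 3 0 5 8 1]
After op 5 (reverse): [1 8 5 0 3 2 7 6 4]
After op 6 (out_shuffle): [1 2 8 7 5 6 0 4 3]
Position 1: card 2.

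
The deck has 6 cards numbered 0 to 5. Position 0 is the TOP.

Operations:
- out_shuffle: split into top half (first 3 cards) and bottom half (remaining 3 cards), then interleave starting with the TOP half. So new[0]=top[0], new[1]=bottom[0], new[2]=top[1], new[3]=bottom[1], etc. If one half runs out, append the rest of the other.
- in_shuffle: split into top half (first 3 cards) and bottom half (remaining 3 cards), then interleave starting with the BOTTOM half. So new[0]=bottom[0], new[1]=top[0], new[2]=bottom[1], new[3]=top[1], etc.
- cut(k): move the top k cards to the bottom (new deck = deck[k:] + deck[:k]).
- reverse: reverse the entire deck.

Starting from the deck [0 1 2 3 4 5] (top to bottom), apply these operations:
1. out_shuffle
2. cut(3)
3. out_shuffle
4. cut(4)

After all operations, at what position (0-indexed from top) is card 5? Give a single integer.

Answer: 0

Derivation:
After op 1 (out_shuffle): [0 3 1 4 2 5]
After op 2 (cut(3)): [4 2 5 0 3 1]
After op 3 (out_shuffle): [4 0 2 3 5 1]
After op 4 (cut(4)): [5 1 4 0 2 3]
Card 5 is at position 0.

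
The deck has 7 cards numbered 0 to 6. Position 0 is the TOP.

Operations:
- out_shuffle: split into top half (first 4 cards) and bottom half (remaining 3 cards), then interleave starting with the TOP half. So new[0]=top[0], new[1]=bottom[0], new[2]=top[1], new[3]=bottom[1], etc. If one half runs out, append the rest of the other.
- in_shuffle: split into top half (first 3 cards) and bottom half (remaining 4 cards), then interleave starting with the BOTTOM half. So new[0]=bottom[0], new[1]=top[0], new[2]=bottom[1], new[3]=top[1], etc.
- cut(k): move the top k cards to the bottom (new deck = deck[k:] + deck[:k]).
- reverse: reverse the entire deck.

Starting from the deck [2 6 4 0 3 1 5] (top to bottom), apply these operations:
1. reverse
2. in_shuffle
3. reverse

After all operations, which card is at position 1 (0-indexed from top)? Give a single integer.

Answer: 3

Derivation:
After op 1 (reverse): [5 1 3 0 4 6 2]
After op 2 (in_shuffle): [0 5 4 1 6 3 2]
After op 3 (reverse): [2 3 6 1 4 5 0]
Position 1: card 3.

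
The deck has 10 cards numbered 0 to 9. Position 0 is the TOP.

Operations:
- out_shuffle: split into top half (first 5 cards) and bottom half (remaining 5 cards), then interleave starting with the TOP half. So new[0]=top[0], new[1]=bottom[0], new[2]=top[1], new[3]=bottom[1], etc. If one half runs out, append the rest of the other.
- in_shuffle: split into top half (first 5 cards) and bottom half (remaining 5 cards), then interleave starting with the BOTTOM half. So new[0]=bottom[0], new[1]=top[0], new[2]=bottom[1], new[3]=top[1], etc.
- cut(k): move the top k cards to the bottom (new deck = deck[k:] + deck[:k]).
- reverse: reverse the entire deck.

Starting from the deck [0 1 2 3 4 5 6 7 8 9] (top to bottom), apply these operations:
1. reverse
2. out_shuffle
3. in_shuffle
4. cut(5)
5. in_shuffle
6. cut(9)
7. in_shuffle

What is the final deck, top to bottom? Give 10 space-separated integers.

Answer: 6 7 3 2 4 8 0 9 1 5

Derivation:
After op 1 (reverse): [9 8 7 6 5 4 3 2 1 0]
After op 2 (out_shuffle): [9 4 8 3 7 2 6 1 5 0]
After op 3 (in_shuffle): [2 9 6 4 1 8 5 3 0 7]
After op 4 (cut(5)): [8 5 3 0 7 2 9 6 4 1]
After op 5 (in_shuffle): [2 8 9 5 6 3 4 0 1 7]
After op 6 (cut(9)): [7 2 8 9 5 6 3 4 0 1]
After op 7 (in_shuffle): [6 7 3 2 4 8 0 9 1 5]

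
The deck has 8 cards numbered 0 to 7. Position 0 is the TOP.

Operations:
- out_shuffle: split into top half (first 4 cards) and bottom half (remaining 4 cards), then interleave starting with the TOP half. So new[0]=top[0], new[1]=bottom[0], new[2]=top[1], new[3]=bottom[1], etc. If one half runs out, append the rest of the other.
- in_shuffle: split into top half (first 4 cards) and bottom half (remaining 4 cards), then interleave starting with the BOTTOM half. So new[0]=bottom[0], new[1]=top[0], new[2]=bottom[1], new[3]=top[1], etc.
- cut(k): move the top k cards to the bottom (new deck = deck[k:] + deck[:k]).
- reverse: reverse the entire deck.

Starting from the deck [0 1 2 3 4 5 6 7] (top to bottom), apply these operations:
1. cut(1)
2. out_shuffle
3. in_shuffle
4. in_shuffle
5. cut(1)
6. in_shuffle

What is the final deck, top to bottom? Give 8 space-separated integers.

Answer: 7 3 6 2 5 1 4 0

Derivation:
After op 1 (cut(1)): [1 2 3 4 5 6 7 0]
After op 2 (out_shuffle): [1 5 2 6 3 7 4 0]
After op 3 (in_shuffle): [3 1 7 5 4 2 0 6]
After op 4 (in_shuffle): [4 3 2 1 0 7 6 5]
After op 5 (cut(1)): [3 2 1 0 7 6 5 4]
After op 6 (in_shuffle): [7 3 6 2 5 1 4 0]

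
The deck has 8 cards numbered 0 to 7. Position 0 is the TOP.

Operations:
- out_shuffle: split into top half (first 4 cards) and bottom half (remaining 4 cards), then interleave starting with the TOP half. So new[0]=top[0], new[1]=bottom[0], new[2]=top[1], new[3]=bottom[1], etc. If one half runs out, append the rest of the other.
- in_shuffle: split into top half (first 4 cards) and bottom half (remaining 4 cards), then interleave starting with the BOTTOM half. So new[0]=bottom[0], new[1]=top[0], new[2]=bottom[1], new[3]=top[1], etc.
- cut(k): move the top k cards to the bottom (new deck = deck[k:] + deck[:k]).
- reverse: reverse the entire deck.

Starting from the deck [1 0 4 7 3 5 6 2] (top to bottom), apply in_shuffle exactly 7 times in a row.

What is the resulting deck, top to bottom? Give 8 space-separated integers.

Answer: 3 1 5 0 6 4 2 7

Derivation:
After op 1 (in_shuffle): [3 1 5 0 6 4 2 7]
After op 2 (in_shuffle): [6 3 4 1 2 5 7 0]
After op 3 (in_shuffle): [2 6 5 3 7 4 0 1]
After op 4 (in_shuffle): [7 2 4 6 0 5 1 3]
After op 5 (in_shuffle): [0 7 5 2 1 4 3 6]
After op 6 (in_shuffle): [1 0 4 7 3 5 6 2]
After op 7 (in_shuffle): [3 1 5 0 6 4 2 7]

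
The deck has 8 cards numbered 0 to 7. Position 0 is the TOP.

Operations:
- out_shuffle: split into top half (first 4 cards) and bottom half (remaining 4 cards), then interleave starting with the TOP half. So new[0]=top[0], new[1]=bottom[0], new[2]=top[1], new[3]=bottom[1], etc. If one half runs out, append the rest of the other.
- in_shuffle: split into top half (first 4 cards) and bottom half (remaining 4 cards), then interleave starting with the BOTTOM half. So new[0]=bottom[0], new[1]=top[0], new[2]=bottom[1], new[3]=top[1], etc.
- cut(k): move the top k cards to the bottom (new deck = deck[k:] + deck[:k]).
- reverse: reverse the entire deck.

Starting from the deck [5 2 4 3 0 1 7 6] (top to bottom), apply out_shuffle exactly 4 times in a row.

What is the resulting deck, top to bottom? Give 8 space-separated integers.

Answer: 5 0 2 1 4 7 3 6

Derivation:
After op 1 (out_shuffle): [5 0 2 1 4 7 3 6]
After op 2 (out_shuffle): [5 4 0 7 2 3 1 6]
After op 3 (out_shuffle): [5 2 4 3 0 1 7 6]
After op 4 (out_shuffle): [5 0 2 1 4 7 3 6]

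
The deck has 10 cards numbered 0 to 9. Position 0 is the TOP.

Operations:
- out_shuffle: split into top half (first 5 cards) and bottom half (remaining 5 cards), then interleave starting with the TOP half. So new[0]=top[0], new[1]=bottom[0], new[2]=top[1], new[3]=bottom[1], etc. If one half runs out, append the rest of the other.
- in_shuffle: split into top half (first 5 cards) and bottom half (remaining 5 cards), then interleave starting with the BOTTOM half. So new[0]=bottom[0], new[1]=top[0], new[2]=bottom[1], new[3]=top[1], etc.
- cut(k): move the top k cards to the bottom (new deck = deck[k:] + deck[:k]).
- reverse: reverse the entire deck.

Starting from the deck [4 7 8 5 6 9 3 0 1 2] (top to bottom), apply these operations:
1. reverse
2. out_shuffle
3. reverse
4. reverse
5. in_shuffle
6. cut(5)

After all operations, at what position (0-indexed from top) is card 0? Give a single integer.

Answer: 4

Derivation:
After op 1 (reverse): [2 1 0 3 9 6 5 8 7 4]
After op 2 (out_shuffle): [2 6 1 5 0 8 3 7 9 4]
After op 3 (reverse): [4 9 7 3 8 0 5 1 6 2]
After op 4 (reverse): [2 6 1 5 0 8 3 7 9 4]
After op 5 (in_shuffle): [8 2 3 6 7 1 9 5 4 0]
After op 6 (cut(5)): [1 9 5 4 0 8 2 3 6 7]
Card 0 is at position 4.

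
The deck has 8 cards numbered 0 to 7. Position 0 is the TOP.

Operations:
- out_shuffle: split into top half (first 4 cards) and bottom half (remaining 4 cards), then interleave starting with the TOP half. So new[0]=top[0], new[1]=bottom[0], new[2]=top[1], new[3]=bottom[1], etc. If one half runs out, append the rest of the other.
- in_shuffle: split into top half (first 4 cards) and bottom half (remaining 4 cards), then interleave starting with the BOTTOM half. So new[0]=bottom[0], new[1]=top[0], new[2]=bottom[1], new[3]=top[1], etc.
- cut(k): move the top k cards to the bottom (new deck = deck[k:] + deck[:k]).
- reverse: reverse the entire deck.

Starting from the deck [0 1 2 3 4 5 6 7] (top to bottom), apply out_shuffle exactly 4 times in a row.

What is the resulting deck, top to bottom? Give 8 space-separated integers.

After op 1 (out_shuffle): [0 4 1 5 2 6 3 7]
After op 2 (out_shuffle): [0 2 4 6 1 3 5 7]
After op 3 (out_shuffle): [0 1 2 3 4 5 6 7]
After op 4 (out_shuffle): [0 4 1 5 2 6 3 7]

Answer: 0 4 1 5 2 6 3 7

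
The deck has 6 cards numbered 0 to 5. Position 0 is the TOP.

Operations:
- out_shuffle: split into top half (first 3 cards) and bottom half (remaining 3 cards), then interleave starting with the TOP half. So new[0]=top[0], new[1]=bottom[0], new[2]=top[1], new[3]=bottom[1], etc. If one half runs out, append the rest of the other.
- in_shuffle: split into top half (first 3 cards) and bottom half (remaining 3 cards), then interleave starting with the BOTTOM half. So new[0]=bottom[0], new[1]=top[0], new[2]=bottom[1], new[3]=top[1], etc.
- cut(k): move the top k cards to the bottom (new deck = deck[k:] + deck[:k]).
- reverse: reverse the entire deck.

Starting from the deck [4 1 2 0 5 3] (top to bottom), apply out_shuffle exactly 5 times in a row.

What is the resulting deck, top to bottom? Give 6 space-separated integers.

After op 1 (out_shuffle): [4 0 1 5 2 3]
After op 2 (out_shuffle): [4 5 0 2 1 3]
After op 3 (out_shuffle): [4 2 5 1 0 3]
After op 4 (out_shuffle): [4 1 2 0 5 3]
After op 5 (out_shuffle): [4 0 1 5 2 3]

Answer: 4 0 1 5 2 3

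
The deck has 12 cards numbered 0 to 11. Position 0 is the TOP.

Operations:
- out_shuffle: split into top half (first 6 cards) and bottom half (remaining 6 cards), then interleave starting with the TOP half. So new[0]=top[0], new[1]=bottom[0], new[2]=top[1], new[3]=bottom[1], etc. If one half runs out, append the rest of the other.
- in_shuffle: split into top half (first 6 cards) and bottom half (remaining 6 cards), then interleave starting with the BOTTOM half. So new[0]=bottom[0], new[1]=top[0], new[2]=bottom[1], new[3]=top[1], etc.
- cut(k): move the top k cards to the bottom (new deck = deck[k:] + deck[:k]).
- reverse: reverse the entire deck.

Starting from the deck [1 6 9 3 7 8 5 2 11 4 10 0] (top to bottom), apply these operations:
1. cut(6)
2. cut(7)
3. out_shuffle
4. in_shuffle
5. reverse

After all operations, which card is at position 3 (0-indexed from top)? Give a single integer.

Answer: 5

Derivation:
After op 1 (cut(6)): [5 2 11 4 10 0 1 6 9 3 7 8]
After op 2 (cut(7)): [6 9 3 7 8 5 2 11 4 10 0 1]
After op 3 (out_shuffle): [6 2 9 11 3 4 7 10 8 0 5 1]
After op 4 (in_shuffle): [7 6 10 2 8 9 0 11 5 3 1 4]
After op 5 (reverse): [4 1 3 5 11 0 9 8 2 10 6 7]
Position 3: card 5.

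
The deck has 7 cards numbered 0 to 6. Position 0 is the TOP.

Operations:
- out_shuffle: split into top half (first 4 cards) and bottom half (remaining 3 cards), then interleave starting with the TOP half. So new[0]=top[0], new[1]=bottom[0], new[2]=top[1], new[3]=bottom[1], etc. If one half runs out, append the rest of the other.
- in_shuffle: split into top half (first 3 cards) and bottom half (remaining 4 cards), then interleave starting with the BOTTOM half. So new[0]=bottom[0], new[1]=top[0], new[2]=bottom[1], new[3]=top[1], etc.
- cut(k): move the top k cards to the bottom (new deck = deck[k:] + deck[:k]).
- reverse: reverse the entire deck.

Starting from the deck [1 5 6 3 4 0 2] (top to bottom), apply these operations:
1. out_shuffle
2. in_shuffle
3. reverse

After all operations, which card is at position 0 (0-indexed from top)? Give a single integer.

Answer: 3

Derivation:
After op 1 (out_shuffle): [1 4 5 0 6 2 3]
After op 2 (in_shuffle): [0 1 6 4 2 5 3]
After op 3 (reverse): [3 5 2 4 6 1 0]
Position 0: card 3.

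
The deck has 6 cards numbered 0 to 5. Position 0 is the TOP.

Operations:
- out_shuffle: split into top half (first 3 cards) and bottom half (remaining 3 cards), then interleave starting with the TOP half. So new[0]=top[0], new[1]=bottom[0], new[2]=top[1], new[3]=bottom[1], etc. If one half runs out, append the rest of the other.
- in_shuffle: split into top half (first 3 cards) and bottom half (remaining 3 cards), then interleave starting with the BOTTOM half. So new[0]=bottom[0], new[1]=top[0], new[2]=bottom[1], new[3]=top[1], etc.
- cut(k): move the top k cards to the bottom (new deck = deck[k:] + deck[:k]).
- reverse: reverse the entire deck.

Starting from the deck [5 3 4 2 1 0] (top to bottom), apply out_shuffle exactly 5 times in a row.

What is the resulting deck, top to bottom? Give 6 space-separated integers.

Answer: 5 2 3 1 4 0

Derivation:
After op 1 (out_shuffle): [5 2 3 1 4 0]
After op 2 (out_shuffle): [5 1 2 4 3 0]
After op 3 (out_shuffle): [5 4 1 3 2 0]
After op 4 (out_shuffle): [5 3 4 2 1 0]
After op 5 (out_shuffle): [5 2 3 1 4 0]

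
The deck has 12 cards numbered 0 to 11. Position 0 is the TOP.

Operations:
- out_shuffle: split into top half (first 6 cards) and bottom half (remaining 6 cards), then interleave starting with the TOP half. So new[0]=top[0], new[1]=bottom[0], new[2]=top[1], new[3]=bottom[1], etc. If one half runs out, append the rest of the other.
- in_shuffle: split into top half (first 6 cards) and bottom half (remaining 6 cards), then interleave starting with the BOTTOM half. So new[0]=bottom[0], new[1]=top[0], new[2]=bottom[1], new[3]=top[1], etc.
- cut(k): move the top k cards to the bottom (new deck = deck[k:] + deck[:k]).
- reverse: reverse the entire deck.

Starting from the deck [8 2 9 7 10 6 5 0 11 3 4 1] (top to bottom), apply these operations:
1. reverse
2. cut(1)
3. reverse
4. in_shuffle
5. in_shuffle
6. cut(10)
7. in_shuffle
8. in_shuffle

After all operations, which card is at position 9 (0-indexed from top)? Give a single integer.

Answer: 7

Derivation:
After op 1 (reverse): [1 4 3 11 0 5 6 10 7 9 2 8]
After op 2 (cut(1)): [4 3 11 0 5 6 10 7 9 2 8 1]
After op 3 (reverse): [1 8 2 9 7 10 6 5 0 11 3 4]
After op 4 (in_shuffle): [6 1 5 8 0 2 11 9 3 7 4 10]
After op 5 (in_shuffle): [11 6 9 1 3 5 7 8 4 0 10 2]
After op 6 (cut(10)): [10 2 11 6 9 1 3 5 7 8 4 0]
After op 7 (in_shuffle): [3 10 5 2 7 11 8 6 4 9 0 1]
After op 8 (in_shuffle): [8 3 6 10 4 5 9 2 0 7 1 11]
Position 9: card 7.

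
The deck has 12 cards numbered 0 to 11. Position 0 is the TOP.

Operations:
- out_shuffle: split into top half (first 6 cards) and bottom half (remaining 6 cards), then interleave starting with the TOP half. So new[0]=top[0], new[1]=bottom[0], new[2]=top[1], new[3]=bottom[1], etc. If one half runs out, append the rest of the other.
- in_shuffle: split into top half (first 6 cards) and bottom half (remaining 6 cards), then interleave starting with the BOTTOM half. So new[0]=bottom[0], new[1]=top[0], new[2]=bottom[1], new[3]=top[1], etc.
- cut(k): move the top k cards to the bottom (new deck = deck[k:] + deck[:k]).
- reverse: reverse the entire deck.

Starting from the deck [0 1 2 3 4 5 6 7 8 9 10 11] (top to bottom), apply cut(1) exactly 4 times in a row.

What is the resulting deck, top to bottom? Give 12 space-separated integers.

After op 1 (cut(1)): [1 2 3 4 5 6 7 8 9 10 11 0]
After op 2 (cut(1)): [2 3 4 5 6 7 8 9 10 11 0 1]
After op 3 (cut(1)): [3 4 5 6 7 8 9 10 11 0 1 2]
After op 4 (cut(1)): [4 5 6 7 8 9 10 11 0 1 2 3]

Answer: 4 5 6 7 8 9 10 11 0 1 2 3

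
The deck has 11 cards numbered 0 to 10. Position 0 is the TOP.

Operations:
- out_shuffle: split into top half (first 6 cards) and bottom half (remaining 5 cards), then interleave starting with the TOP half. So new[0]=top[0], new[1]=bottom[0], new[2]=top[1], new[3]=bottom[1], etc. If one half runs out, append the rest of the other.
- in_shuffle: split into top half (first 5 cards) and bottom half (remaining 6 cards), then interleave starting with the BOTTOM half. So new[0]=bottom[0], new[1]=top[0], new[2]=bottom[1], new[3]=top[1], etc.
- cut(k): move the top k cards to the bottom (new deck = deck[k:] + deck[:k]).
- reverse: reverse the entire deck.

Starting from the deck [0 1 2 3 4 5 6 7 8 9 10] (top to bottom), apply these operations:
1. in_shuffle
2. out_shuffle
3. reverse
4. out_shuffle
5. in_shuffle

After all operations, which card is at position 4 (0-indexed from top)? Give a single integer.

After op 1 (in_shuffle): [5 0 6 1 7 2 8 3 9 4 10]
After op 2 (out_shuffle): [5 8 0 3 6 9 1 4 7 10 2]
After op 3 (reverse): [2 10 7 4 1 9 6 3 0 8 5]
After op 4 (out_shuffle): [2 6 10 3 7 0 4 8 1 5 9]
After op 5 (in_shuffle): [0 2 4 6 8 10 1 3 5 7 9]
Position 4: card 8.

Answer: 8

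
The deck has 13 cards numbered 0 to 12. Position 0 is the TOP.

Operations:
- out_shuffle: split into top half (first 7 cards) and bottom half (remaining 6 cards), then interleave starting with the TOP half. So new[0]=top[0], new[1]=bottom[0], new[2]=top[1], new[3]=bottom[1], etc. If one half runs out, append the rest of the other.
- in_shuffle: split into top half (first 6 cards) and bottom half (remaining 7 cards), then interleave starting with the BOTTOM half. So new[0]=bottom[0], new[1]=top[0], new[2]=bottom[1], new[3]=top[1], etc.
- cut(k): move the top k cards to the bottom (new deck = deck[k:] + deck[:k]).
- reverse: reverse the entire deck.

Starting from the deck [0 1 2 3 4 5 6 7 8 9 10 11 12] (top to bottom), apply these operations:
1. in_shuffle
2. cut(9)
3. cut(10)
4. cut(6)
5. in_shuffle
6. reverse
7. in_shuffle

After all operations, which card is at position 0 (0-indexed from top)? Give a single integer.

Answer: 10

Derivation:
After op 1 (in_shuffle): [6 0 7 1 8 2 9 3 10 4 11 5 12]
After op 2 (cut(9)): [4 11 5 12 6 0 7 1 8 2 9 3 10]
After op 3 (cut(10)): [9 3 10 4 11 5 12 6 0 7 1 8 2]
After op 4 (cut(6)): [12 6 0 7 1 8 2 9 3 10 4 11 5]
After op 5 (in_shuffle): [2 12 9 6 3 0 10 7 4 1 11 8 5]
After op 6 (reverse): [5 8 11 1 4 7 10 0 3 6 9 12 2]
After op 7 (in_shuffle): [10 5 0 8 3 11 6 1 9 4 12 7 2]
Position 0: card 10.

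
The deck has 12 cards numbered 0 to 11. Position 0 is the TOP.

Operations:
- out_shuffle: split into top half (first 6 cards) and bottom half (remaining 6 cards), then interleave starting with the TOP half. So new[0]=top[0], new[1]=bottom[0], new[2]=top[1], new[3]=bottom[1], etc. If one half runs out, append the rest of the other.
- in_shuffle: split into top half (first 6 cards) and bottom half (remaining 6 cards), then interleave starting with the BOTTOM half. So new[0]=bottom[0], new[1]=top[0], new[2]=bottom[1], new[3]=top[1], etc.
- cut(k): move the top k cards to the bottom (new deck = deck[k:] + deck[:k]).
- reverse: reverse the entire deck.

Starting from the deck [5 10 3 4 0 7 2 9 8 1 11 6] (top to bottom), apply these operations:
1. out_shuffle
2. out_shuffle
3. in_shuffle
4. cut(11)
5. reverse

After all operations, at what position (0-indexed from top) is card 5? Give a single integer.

After op 1 (out_shuffle): [5 2 10 9 3 8 4 1 0 11 7 6]
After op 2 (out_shuffle): [5 4 2 1 10 0 9 11 3 7 8 6]
After op 3 (in_shuffle): [9 5 11 4 3 2 7 1 8 10 6 0]
After op 4 (cut(11)): [0 9 5 11 4 3 2 7 1 8 10 6]
After op 5 (reverse): [6 10 8 1 7 2 3 4 11 5 9 0]
Card 5 is at position 9.

Answer: 9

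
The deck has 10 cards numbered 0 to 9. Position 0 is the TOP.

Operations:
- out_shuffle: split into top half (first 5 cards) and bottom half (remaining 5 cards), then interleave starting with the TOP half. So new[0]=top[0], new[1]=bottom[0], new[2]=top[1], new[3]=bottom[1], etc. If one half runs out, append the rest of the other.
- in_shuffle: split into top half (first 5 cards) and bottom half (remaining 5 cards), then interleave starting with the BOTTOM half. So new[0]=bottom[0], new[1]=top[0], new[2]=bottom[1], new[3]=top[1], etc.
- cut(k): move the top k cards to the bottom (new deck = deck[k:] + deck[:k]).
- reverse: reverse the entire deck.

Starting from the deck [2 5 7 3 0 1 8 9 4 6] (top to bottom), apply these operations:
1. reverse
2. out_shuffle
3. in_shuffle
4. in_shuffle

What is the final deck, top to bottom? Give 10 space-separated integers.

Answer: 4 7 1 6 3 8 2 0 9 5

Derivation:
After op 1 (reverse): [6 4 9 8 1 0 3 7 5 2]
After op 2 (out_shuffle): [6 0 4 3 9 7 8 5 1 2]
After op 3 (in_shuffle): [7 6 8 0 5 4 1 3 2 9]
After op 4 (in_shuffle): [4 7 1 6 3 8 2 0 9 5]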